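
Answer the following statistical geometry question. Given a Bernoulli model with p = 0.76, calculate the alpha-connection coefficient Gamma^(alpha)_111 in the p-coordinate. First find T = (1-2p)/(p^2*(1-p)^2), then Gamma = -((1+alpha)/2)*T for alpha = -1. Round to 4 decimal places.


Skewness (Amari-Chentsov) tensor: T = (1-2p)/(p^2*(1-p)^2).
p = 0.76, 1-2p = -0.52, p^2 = 0.5776, (1-p)^2 = 0.0576.
T = -0.52/(0.5776 * 0.0576) = -15.629809.
In the p-coordinate, Gamma^(alpha) = Gamma^(0) - (alpha/2)*T with Gamma^(0) = (1/2)*g'(p) = -T/2,
so Gamma^(alpha) = -((1+alpha)/2)*T.
alpha = -1, -(1+alpha)/2 = 0.0.
Gamma = 0.0 * -15.629809 = 0.0000

0.0000


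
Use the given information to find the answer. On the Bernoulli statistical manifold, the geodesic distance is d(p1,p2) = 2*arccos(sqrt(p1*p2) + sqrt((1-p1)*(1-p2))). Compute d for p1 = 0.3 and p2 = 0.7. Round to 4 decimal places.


Geodesic distance on Bernoulli manifold:
d(p1,p2) = 2*arccos(sqrt(p1*p2) + sqrt((1-p1)*(1-p2))).
sqrt(p1*p2) = sqrt(0.3*0.7) = 0.458258.
sqrt((1-p1)*(1-p2)) = sqrt(0.7*0.3) = 0.458258.
arg = 0.458258 + 0.458258 = 0.916515.
d = 2*arccos(0.916515) = 0.8230

0.8230


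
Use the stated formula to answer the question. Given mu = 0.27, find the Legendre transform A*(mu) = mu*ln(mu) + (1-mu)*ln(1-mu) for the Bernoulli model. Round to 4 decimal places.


Legendre transform for Bernoulli:
A*(mu) = mu*log(mu) + (1-mu)*log(1-mu).
mu = 0.27, 1-mu = 0.73.
mu*log(mu) = 0.27*log(0.27) = -0.35352.
(1-mu)*log(1-mu) = 0.73*log(0.73) = -0.229739.
A* = -0.35352 + -0.229739 = -0.5833

-0.5833


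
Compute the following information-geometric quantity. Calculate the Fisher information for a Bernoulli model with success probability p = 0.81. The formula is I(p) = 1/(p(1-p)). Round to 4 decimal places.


For Bernoulli(p), Fisher information is I(p) = 1/(p*(1-p)).
p = 0.81, 1-p = 0.19.
p*(1-p) = 0.1539.
I(p) = 1/0.1539 = 6.4977

6.4977


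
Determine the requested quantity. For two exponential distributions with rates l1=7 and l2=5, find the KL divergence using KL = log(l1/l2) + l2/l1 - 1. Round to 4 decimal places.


KL divergence for exponential family:
KL = log(l1/l2) + l2/l1 - 1.
log(7/5) = 0.336472.
5/7 = 0.714286.
KL = 0.336472 + 0.714286 - 1 = 0.0508

0.0508


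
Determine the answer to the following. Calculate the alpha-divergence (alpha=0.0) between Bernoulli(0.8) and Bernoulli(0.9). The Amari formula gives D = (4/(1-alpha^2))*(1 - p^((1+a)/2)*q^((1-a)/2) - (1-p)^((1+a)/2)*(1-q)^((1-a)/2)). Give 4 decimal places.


Amari alpha-divergence:
D = (4/(1-alpha^2))*(1 - p^((1+a)/2)*q^((1-a)/2) - (1-p)^((1+a)/2)*(1-q)^((1-a)/2)).
alpha = 0.0, p = 0.8, q = 0.9.
e1 = (1+alpha)/2 = 0.5, e2 = (1-alpha)/2 = 0.5.
t1 = p^e1 * q^e2 = 0.8^0.5 * 0.9^0.5 = 0.848528.
t2 = (1-p)^e1 * (1-q)^e2 = 0.2^0.5 * 0.1^0.5 = 0.141421.
4/(1-alpha^2) = 4.0.
D = 4.0*(1 - 0.848528 - 0.141421) = 0.0402

0.0402


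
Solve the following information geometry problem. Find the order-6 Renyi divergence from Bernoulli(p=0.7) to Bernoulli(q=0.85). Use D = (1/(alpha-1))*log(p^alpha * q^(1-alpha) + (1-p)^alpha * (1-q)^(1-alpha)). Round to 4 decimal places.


Renyi divergence of order alpha between Bernoulli distributions:
D = (1/(alpha-1))*log(p^alpha * q^(1-alpha) + (1-p)^alpha * (1-q)^(1-alpha)).
alpha = 6, p = 0.7, q = 0.85.
p^alpha * q^(1-alpha) = 0.7^6 * 0.85^-5 = 0.265151.
(1-p)^alpha * (1-q)^(1-alpha) = 0.3^6 * 0.15^-5 = 9.6.
sum = 0.265151 + 9.6 = 9.865151.
D = (1/5)*log(9.865151) = 0.4578

0.4578


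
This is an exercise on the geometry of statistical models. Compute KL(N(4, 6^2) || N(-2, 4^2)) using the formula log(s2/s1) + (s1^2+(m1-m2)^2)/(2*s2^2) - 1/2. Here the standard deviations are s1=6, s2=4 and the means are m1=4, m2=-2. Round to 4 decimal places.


KL divergence between normal distributions:
KL = log(s2/s1) + (s1^2 + (m1-m2)^2)/(2*s2^2) - 1/2.
log(4/6) = -0.405465.
(6^2 + (4--2)^2)/(2*4^2) = (36 + 36)/32 = 2.25.
KL = -0.405465 + 2.25 - 0.5 = 1.3445

1.3445


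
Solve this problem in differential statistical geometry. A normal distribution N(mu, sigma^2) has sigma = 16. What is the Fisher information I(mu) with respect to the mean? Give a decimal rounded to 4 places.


The Fisher information for the mean of a normal distribution is I(mu) = 1/sigma^2.
sigma = 16, so sigma^2 = 256.
I(mu) = 1/256 = 0.0039

0.0039


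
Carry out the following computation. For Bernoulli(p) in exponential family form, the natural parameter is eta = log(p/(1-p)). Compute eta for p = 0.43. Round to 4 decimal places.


Natural parameter for Bernoulli: eta = log(p/(1-p)).
p = 0.43, 1-p = 0.57.
p/(1-p) = 0.754386.
eta = log(0.754386) = -0.2819

-0.2819


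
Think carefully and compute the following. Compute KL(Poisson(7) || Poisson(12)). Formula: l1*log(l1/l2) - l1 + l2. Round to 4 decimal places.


KL divergence for Poisson:
KL = l1*log(l1/l2) - l1 + l2.
l1 = 7, l2 = 12.
log(7/12) = -0.538997.
l1*log(l1/l2) = 7 * -0.538997 = -3.772976.
KL = -3.772976 - 7 + 12 = 1.2270

1.2270


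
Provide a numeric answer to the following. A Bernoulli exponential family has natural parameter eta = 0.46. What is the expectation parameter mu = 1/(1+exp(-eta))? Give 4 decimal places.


Dual coordinate (expectation parameter) for Bernoulli:
mu = 1/(1+exp(-eta)).
eta = 0.46.
exp(-eta) = exp(-0.46) = 0.631284.
mu = 1/(1+0.631284) = 0.6130

0.6130


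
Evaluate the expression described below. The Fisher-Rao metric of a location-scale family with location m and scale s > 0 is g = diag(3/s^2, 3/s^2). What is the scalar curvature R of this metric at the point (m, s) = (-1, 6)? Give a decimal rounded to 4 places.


The metric has the form g = (A dm^2 + B ds^2)/s^2 with A = 3, B = 3.
Substitute u = sqrt(A/B)*m: g = B*(du^2 + ds^2)/s^2, i.e. B times the
Poincare upper half-plane metric, which has constant Gaussian curvature -1.
Scaling a 2D metric by a constant c divides the Gaussian curvature by c,
so K = -1/B = -1/(3) = -0.3333 everywhere (the point (m, s) = (-1, 6) is irrelevant:
the curvature is constant).
Scalar curvature in dimension 2: R = 2K = -2/(3) = -0.6667.

-0.6667


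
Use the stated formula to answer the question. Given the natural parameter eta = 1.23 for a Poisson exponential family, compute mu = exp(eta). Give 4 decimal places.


Expectation parameter for Poisson exponential family:
mu = exp(eta).
eta = 1.23.
mu = exp(1.23) = 3.4212

3.4212


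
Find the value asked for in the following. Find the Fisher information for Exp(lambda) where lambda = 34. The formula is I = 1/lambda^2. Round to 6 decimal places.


Fisher information for exponential: I(lambda) = 1/lambda^2.
lambda = 34, lambda^2 = 1156.
I = 1/1156 = 0.000865

0.000865


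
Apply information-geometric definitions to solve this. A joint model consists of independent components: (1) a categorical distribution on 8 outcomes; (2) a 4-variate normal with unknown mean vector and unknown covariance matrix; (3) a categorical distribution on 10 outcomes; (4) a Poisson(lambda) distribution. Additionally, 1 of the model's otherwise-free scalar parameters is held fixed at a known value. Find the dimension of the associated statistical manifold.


The dimension of a statistical manifold equals the number of free
(independent) real parameters of the model. For a product of independent
blocks the parameter counts add.
- categorical on 8 outcomes (probabilities sum to 1): 8-1 = 7.
- 4-variate normal: 4 (mean) + 4*5/2 = 10 (symmetric covariance) = 14.
- categorical on 10 outcomes (probabilities sum to 1): 10-1 = 9.
- Poisson (lambda): 1.
Total = 7 + 14 + 9 + 1 = 31.
1 parameter(s) fixed at known values: 31 - 1 = 30.
Dimension = 30

30


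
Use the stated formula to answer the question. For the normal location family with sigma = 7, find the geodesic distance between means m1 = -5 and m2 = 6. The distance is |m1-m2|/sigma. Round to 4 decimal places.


On the fixed-variance normal subfamily, geodesic distance = |m1-m2|/sigma.
|-5 - 6| = 11.
sigma = 7.
d = 11/7 = 1.5714

1.5714


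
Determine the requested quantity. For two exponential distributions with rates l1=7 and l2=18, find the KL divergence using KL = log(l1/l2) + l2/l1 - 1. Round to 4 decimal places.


KL divergence for exponential family:
KL = log(l1/l2) + l2/l1 - 1.
log(7/18) = -0.944462.
18/7 = 2.571429.
KL = -0.944462 + 2.571429 - 1 = 0.6270

0.6270


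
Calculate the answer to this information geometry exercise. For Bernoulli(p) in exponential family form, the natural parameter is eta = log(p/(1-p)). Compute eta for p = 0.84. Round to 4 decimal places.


Natural parameter for Bernoulli: eta = log(p/(1-p)).
p = 0.84, 1-p = 0.16.
p/(1-p) = 5.25.
eta = log(5.25) = 1.6582

1.6582


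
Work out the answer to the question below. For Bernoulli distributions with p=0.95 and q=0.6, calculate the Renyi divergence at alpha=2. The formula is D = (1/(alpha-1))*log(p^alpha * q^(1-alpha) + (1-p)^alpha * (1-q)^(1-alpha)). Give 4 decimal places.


Renyi divergence of order alpha between Bernoulli distributions:
D = (1/(alpha-1))*log(p^alpha * q^(1-alpha) + (1-p)^alpha * (1-q)^(1-alpha)).
alpha = 2, p = 0.95, q = 0.6.
p^alpha * q^(1-alpha) = 0.95^2 * 0.6^-1 = 1.504167.
(1-p)^alpha * (1-q)^(1-alpha) = 0.05^2 * 0.4^-1 = 0.00625.
sum = 1.504167 + 0.00625 = 1.510417.
D = (1/1)*log(1.510417) = 0.4124

0.4124


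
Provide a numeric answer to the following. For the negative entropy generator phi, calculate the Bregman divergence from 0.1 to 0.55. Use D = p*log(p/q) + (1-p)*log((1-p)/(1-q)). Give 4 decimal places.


Bregman divergence with negative entropy generator:
D = p*log(p/q) + (1-p)*log((1-p)/(1-q)).
p = 0.1, q = 0.55.
p*log(p/q) = 0.1*log(0.1/0.55) = -0.170475.
(1-p)*log((1-p)/(1-q)) = 0.9*log(0.9/0.45) = 0.623832.
D = -0.170475 + 0.623832 = 0.4534

0.4534


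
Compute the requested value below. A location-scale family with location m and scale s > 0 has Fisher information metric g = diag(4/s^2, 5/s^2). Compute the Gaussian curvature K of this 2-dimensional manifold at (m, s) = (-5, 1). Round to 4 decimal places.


The metric has the form g = (A dm^2 + B ds^2)/s^2 with A = 4, B = 5.
Substitute u = sqrt(A/B)*m: g = B*(du^2 + ds^2)/s^2, i.e. B times the
Poincare upper half-plane metric, which has constant Gaussian curvature -1.
Scaling a 2D metric by a constant c divides the Gaussian curvature by c,
so K = -1/B = -1/(5) = -0.2000 everywhere (the point (m, s) = (-5, 1) is irrelevant:
the curvature is constant).
The requested Gaussian curvature is K = -0.2000.

-0.2000


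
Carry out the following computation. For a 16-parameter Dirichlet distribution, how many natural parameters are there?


Exponential family dimension calculation:
Dirichlet with 16 components has 16 natural parameters.

16


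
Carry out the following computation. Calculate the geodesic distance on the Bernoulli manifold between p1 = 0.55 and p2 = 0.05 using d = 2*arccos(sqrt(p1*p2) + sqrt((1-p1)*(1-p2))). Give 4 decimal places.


Geodesic distance on Bernoulli manifold:
d(p1,p2) = 2*arccos(sqrt(p1*p2) + sqrt((1-p1)*(1-p2))).
sqrt(p1*p2) = sqrt(0.55*0.05) = 0.165831.
sqrt((1-p1)*(1-p2)) = sqrt(0.45*0.95) = 0.653835.
arg = 0.165831 + 0.653835 = 0.819666.
d = 2*arccos(0.819666) = 1.2199

1.2199


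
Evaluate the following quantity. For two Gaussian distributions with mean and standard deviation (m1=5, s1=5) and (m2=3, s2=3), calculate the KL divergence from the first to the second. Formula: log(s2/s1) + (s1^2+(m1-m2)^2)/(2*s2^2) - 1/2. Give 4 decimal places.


KL divergence between normal distributions:
KL = log(s2/s1) + (s1^2 + (m1-m2)^2)/(2*s2^2) - 1/2.
log(3/5) = -0.510826.
(5^2 + (5-3)^2)/(2*3^2) = (25 + 4)/18 = 1.611111.
KL = -0.510826 + 1.611111 - 0.5 = 0.6003

0.6003


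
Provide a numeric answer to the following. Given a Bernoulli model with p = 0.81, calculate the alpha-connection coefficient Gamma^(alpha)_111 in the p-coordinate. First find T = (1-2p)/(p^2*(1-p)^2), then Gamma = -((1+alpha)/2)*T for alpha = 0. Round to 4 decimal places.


Skewness (Amari-Chentsov) tensor: T = (1-2p)/(p^2*(1-p)^2).
p = 0.81, 1-2p = -0.62, p^2 = 0.6561, (1-p)^2 = 0.0361.
T = -0.62/(0.6561 * 0.0361) = -26.176673.
In the p-coordinate, Gamma^(alpha) = Gamma^(0) - (alpha/2)*T with Gamma^(0) = (1/2)*g'(p) = -T/2,
so Gamma^(alpha) = -((1+alpha)/2)*T.
alpha = 0, -(1+alpha)/2 = -0.5.
Gamma = -0.5 * -26.176673 = 13.0883

13.0883


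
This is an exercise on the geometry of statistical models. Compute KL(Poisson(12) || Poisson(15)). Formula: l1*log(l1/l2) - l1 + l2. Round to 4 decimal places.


KL divergence for Poisson:
KL = l1*log(l1/l2) - l1 + l2.
l1 = 12, l2 = 15.
log(12/15) = -0.223144.
l1*log(l1/l2) = 12 * -0.223144 = -2.677723.
KL = -2.677723 - 12 + 15 = 0.3223

0.3223


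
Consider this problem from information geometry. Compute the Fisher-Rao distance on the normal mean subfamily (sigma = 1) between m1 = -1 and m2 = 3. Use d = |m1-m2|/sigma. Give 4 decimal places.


On the fixed-variance normal subfamily, geodesic distance = |m1-m2|/sigma.
|-1 - 3| = 4.
sigma = 1.
d = 4/1 = 4.0000

4.0000


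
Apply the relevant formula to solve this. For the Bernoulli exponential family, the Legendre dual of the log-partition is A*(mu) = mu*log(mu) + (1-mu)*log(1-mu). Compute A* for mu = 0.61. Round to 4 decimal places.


Legendre transform for Bernoulli:
A*(mu) = mu*log(mu) + (1-mu)*log(1-mu).
mu = 0.61, 1-mu = 0.39.
mu*log(mu) = 0.61*log(0.61) = -0.301521.
(1-mu)*log(1-mu) = 0.39*log(0.39) = -0.367227.
A* = -0.301521 + -0.367227 = -0.6687

-0.6687


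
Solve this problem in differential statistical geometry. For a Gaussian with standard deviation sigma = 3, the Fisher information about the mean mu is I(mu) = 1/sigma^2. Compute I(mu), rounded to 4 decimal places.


The Fisher information for the mean of a normal distribution is I(mu) = 1/sigma^2.
sigma = 3, so sigma^2 = 9.
I(mu) = 1/9 = 0.1111

0.1111


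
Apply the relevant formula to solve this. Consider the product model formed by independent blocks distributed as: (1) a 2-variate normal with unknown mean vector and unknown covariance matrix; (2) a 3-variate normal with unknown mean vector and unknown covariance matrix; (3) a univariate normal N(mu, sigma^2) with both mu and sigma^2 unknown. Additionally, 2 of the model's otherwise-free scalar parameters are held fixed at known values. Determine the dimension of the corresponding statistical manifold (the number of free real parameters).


The dimension of a statistical manifold equals the number of free
(independent) real parameters of the model. For a product of independent
blocks the parameter counts add.
- 2-variate normal: 2 (mean) + 2*3/2 = 3 (symmetric covariance) = 5.
- 3-variate normal: 3 (mean) + 3*4/2 = 6 (symmetric covariance) = 9.
- normal (mu, sigma^2): 2.
Total = 5 + 9 + 2 = 16.
2 parameter(s) fixed at known values: 16 - 2 = 14.
Dimension = 14

14


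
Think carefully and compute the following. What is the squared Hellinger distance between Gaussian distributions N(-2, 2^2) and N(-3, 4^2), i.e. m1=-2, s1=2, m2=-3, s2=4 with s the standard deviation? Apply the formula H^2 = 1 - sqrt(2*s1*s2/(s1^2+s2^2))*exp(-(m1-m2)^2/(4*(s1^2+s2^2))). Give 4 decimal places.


Squared Hellinger distance for Gaussians:
H^2 = 1 - sqrt(2*s1*s2/(s1^2+s2^2)) * exp(-(m1-m2)^2/(4*(s1^2+s2^2))).
s1^2 = 4, s2^2 = 16, s1^2+s2^2 = 20.
sqrt(2*2*4/(20)) = 0.894427.
(m1-m2)^2 = (1)^2 = 1.
exp(-1/(4*20)) = exp(-0.0125) = 0.987578.
H^2 = 1 - 0.894427*0.987578 = 0.1167

0.1167


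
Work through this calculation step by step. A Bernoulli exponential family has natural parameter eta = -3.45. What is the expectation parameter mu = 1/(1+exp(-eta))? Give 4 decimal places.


Dual coordinate (expectation parameter) for Bernoulli:
mu = 1/(1+exp(-eta)).
eta = -3.45.
exp(-eta) = exp(3.45) = 31.500392.
mu = 1/(1+31.500392) = 0.0308

0.0308


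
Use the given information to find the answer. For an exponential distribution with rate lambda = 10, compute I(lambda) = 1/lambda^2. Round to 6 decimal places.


Fisher information for exponential: I(lambda) = 1/lambda^2.
lambda = 10, lambda^2 = 100.
I = 1/100 = 0.010000

0.010000


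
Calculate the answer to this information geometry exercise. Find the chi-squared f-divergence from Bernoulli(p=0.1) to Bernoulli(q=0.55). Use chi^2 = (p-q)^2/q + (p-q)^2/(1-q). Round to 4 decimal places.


Chi-squared divergence between Bernoulli distributions:
chi^2 = (p-q)^2/q + (p-q)^2/(1-q).
p = 0.1, q = 0.55, p-q = -0.45.
(p-q)^2 = 0.2025.
term1 = 0.2025/0.55 = 0.368182.
term2 = 0.2025/0.45 = 0.45.
chi^2 = 0.368182 + 0.45 = 0.8182

0.8182


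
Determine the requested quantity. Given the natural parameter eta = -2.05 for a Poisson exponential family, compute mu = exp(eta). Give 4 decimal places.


Expectation parameter for Poisson exponential family:
mu = exp(eta).
eta = -2.05.
mu = exp(-2.05) = 0.1287

0.1287


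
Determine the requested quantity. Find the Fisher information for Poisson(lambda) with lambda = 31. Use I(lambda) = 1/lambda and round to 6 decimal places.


Fisher information for Poisson: I(lambda) = 1/lambda.
lambda = 31.
I(lambda) = 1/31 = 0.032258

0.032258


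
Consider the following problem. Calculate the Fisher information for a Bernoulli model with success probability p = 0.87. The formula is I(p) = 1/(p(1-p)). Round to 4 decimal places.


For Bernoulli(p), Fisher information is I(p) = 1/(p*(1-p)).
p = 0.87, 1-p = 0.13.
p*(1-p) = 0.1131.
I(p) = 1/0.1131 = 8.8417

8.8417


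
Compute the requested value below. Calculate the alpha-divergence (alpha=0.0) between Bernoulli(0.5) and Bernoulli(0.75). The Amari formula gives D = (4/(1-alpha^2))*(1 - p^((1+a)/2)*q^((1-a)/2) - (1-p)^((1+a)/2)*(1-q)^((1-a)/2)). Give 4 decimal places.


Amari alpha-divergence:
D = (4/(1-alpha^2))*(1 - p^((1+a)/2)*q^((1-a)/2) - (1-p)^((1+a)/2)*(1-q)^((1-a)/2)).
alpha = 0.0, p = 0.5, q = 0.75.
e1 = (1+alpha)/2 = 0.5, e2 = (1-alpha)/2 = 0.5.
t1 = p^e1 * q^e2 = 0.5^0.5 * 0.75^0.5 = 0.612372.
t2 = (1-p)^e1 * (1-q)^e2 = 0.5^0.5 * 0.25^0.5 = 0.353553.
4/(1-alpha^2) = 4.0.
D = 4.0*(1 - 0.612372 - 0.353553) = 0.1363

0.1363


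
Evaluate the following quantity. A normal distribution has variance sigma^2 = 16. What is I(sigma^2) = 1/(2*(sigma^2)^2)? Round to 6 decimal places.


Fisher information for variance: I(sigma^2) = 1/(2*sigma^4).
sigma^2 = 16, so sigma^4 = 256.
I = 1/(2*256) = 1/512 = 0.001953

0.001953


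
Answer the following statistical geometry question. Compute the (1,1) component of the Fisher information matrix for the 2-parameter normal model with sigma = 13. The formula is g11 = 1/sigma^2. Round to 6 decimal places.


For the 2-parameter normal family, the Fisher metric has:
  g11 = 1/sigma^2, g22 = 2/sigma^2.
sigma = 13, sigma^2 = 169.
g11 = 0.005917

0.005917


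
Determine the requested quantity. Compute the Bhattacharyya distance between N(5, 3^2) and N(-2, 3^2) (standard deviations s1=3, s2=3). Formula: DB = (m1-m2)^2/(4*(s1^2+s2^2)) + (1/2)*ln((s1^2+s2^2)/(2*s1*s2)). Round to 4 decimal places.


Bhattacharyya distance between two Gaussians:
DB = (m1-m2)^2/(4*(s1^2+s2^2)) + (1/2)*ln((s1^2+s2^2)/(2*s1*s2)).
(m1-m2)^2 = (7)^2 = 49.
s1^2+s2^2 = 9 + 9 = 18.
term1 = 49/72 = 0.680556.
term2 = 0.5*ln(18/18.0) = 0.0.
DB = 0.680556 + 0.0 = 0.6806

0.6806


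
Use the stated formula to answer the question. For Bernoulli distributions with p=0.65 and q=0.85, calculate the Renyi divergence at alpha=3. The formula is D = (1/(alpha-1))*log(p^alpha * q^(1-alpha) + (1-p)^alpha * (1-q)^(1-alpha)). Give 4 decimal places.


Renyi divergence of order alpha between Bernoulli distributions:
D = (1/(alpha-1))*log(p^alpha * q^(1-alpha) + (1-p)^alpha * (1-q)^(1-alpha)).
alpha = 3, p = 0.65, q = 0.85.
p^alpha * q^(1-alpha) = 0.65^3 * 0.85^-2 = 0.380104.
(1-p)^alpha * (1-q)^(1-alpha) = 0.35^3 * 0.15^-2 = 1.905556.
sum = 0.380104 + 1.905556 = 2.285659.
D = (1/2)*log(2.285659) = 0.4133

0.4133


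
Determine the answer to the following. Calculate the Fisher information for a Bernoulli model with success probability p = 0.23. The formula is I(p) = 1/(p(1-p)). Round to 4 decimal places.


For Bernoulli(p), Fisher information is I(p) = 1/(p*(1-p)).
p = 0.23, 1-p = 0.77.
p*(1-p) = 0.1771.
I(p) = 1/0.1771 = 5.6465

5.6465


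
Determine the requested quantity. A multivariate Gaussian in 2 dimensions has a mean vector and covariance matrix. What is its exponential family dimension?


Exponential family dimension calculation:
For 2-dim MVN: mean has 2 params, covariance has 2*3/2 = 3 unique entries.
Total dim = 2 + 3 = 5.

5


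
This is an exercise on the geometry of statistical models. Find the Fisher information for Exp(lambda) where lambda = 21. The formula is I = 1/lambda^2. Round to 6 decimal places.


Fisher information for exponential: I(lambda) = 1/lambda^2.
lambda = 21, lambda^2 = 441.
I = 1/441 = 0.002268

0.002268


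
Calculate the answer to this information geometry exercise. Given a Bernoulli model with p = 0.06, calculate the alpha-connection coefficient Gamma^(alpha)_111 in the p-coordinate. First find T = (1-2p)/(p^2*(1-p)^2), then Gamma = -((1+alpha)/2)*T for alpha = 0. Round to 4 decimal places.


Skewness (Amari-Chentsov) tensor: T = (1-2p)/(p^2*(1-p)^2).
p = 0.06, 1-2p = 0.88, p^2 = 0.0036, (1-p)^2 = 0.8836.
T = 0.88/(0.0036 * 0.8836) = 276.646044.
In the p-coordinate, Gamma^(alpha) = Gamma^(0) - (alpha/2)*T with Gamma^(0) = (1/2)*g'(p) = -T/2,
so Gamma^(alpha) = -((1+alpha)/2)*T.
alpha = 0, -(1+alpha)/2 = -0.5.
Gamma = -0.5 * 276.646044 = -138.3230

-138.3230


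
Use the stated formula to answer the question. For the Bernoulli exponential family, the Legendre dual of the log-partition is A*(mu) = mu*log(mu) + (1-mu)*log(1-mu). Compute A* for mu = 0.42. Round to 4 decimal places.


Legendre transform for Bernoulli:
A*(mu) = mu*log(mu) + (1-mu)*log(1-mu).
mu = 0.42, 1-mu = 0.58.
mu*log(mu) = 0.42*log(0.42) = -0.36435.
(1-mu)*log(1-mu) = 0.58*log(0.58) = -0.315942.
A* = -0.36435 + -0.315942 = -0.6803

-0.6803


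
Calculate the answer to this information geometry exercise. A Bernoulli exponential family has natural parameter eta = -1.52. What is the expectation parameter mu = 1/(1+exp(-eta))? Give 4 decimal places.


Dual coordinate (expectation parameter) for Bernoulli:
mu = 1/(1+exp(-eta)).
eta = -1.52.
exp(-eta) = exp(1.52) = 4.572225.
mu = 1/(1+4.572225) = 0.1795

0.1795


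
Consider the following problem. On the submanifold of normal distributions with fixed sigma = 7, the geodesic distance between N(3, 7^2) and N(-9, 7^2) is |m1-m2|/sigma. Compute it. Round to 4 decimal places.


On the fixed-variance normal subfamily, geodesic distance = |m1-m2|/sigma.
|3 - -9| = 12.
sigma = 7.
d = 12/7 = 1.7143

1.7143


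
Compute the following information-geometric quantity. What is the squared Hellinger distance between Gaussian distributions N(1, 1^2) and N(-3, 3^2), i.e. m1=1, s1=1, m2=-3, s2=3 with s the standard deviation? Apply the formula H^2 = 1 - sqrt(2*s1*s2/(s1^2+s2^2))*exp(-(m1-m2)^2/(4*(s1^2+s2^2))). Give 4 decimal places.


Squared Hellinger distance for Gaussians:
H^2 = 1 - sqrt(2*s1*s2/(s1^2+s2^2)) * exp(-(m1-m2)^2/(4*(s1^2+s2^2))).
s1^2 = 1, s2^2 = 9, s1^2+s2^2 = 10.
sqrt(2*1*3/(10)) = 0.774597.
(m1-m2)^2 = (4)^2 = 16.
exp(-16/(4*10)) = exp(-0.4) = 0.67032.
H^2 = 1 - 0.774597*0.67032 = 0.4808

0.4808


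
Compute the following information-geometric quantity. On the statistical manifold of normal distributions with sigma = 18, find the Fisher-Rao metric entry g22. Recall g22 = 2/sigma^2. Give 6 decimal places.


For the 2-parameter normal family, the Fisher metric has:
  g11 = 1/sigma^2, g22 = 2/sigma^2.
sigma = 18, sigma^2 = 324.
g22 = 0.006173

0.006173


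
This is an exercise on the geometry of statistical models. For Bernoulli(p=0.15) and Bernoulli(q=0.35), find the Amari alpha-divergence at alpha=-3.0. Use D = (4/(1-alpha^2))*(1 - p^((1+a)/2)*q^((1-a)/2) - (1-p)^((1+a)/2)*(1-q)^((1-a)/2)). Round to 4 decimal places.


Amari alpha-divergence:
D = (4/(1-alpha^2))*(1 - p^((1+a)/2)*q^((1-a)/2) - (1-p)^((1+a)/2)*(1-q)^((1-a)/2)).
alpha = -3.0, p = 0.15, q = 0.35.
e1 = (1+alpha)/2 = -1.0, e2 = (1-alpha)/2 = 2.0.
t1 = p^e1 * q^e2 = 0.15^-1.0 * 0.35^2.0 = 0.816667.
t2 = (1-p)^e1 * (1-q)^e2 = 0.85^-1.0 * 0.65^2.0 = 0.497059.
4/(1-alpha^2) = -0.5.
D = -0.5*(1 - 0.816667 - 0.497059) = 0.1569

0.1569


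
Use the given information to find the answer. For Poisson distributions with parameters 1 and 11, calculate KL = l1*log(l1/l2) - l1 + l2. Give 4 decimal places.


KL divergence for Poisson:
KL = l1*log(l1/l2) - l1 + l2.
l1 = 1, l2 = 11.
log(1/11) = -2.397895.
l1*log(l1/l2) = 1 * -2.397895 = -2.397895.
KL = -2.397895 - 1 + 11 = 7.6021

7.6021


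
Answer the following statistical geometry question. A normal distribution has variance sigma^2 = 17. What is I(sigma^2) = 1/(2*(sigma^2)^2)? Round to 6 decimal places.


Fisher information for variance: I(sigma^2) = 1/(2*sigma^4).
sigma^2 = 17, so sigma^4 = 289.
I = 1/(2*289) = 1/578 = 0.001730

0.001730


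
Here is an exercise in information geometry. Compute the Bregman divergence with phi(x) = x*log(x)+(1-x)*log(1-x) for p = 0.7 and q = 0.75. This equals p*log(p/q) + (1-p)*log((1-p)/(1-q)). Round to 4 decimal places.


Bregman divergence with negative entropy generator:
D = p*log(p/q) + (1-p)*log((1-p)/(1-q)).
p = 0.7, q = 0.75.
p*log(p/q) = 0.7*log(0.7/0.75) = -0.048295.
(1-p)*log((1-p)/(1-q)) = 0.3*log(0.3/0.25) = 0.054696.
D = -0.048295 + 0.054696 = 0.0064

0.0064


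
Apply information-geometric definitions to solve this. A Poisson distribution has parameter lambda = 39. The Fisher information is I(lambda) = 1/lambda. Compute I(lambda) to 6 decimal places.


Fisher information for Poisson: I(lambda) = 1/lambda.
lambda = 39.
I(lambda) = 1/39 = 0.025641

0.025641


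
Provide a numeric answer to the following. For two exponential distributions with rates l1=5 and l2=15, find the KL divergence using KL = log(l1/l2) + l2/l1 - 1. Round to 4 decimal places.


KL divergence for exponential family:
KL = log(l1/l2) + l2/l1 - 1.
log(5/15) = -1.098612.
15/5 = 3.0.
KL = -1.098612 + 3.0 - 1 = 0.9014

0.9014


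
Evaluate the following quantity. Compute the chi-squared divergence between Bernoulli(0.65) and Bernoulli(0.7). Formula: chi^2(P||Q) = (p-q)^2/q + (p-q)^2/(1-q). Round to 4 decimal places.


Chi-squared divergence between Bernoulli distributions:
chi^2 = (p-q)^2/q + (p-q)^2/(1-q).
p = 0.65, q = 0.7, p-q = -0.05.
(p-q)^2 = 0.0025.
term1 = 0.0025/0.7 = 0.003571.
term2 = 0.0025/0.3 = 0.008333.
chi^2 = 0.003571 + 0.008333 = 0.0119

0.0119


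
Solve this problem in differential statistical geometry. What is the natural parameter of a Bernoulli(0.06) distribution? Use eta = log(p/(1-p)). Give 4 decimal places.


Natural parameter for Bernoulli: eta = log(p/(1-p)).
p = 0.06, 1-p = 0.94.
p/(1-p) = 0.06383.
eta = log(0.06383) = -2.7515

-2.7515


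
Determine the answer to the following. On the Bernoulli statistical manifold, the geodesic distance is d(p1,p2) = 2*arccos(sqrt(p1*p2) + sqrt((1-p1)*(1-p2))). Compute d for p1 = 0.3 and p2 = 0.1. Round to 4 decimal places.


Geodesic distance on Bernoulli manifold:
d(p1,p2) = 2*arccos(sqrt(p1*p2) + sqrt((1-p1)*(1-p2))).
sqrt(p1*p2) = sqrt(0.3*0.1) = 0.173205.
sqrt((1-p1)*(1-p2)) = sqrt(0.7*0.9) = 0.793725.
arg = 0.173205 + 0.793725 = 0.96693.
d = 2*arccos(0.96693) = 0.5158

0.5158


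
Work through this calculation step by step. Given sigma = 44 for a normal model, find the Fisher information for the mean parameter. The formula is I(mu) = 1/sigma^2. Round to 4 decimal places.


The Fisher information for the mean of a normal distribution is I(mu) = 1/sigma^2.
sigma = 44, so sigma^2 = 1936.
I(mu) = 1/1936 = 0.0005

0.0005


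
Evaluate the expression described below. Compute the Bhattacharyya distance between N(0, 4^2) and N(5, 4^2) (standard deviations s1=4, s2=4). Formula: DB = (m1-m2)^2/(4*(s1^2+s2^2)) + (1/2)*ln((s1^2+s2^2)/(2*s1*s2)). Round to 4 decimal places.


Bhattacharyya distance between two Gaussians:
DB = (m1-m2)^2/(4*(s1^2+s2^2)) + (1/2)*ln((s1^2+s2^2)/(2*s1*s2)).
(m1-m2)^2 = (-5)^2 = 25.
s1^2+s2^2 = 16 + 16 = 32.
term1 = 25/128 = 0.195312.
term2 = 0.5*ln(32/32.0) = 0.0.
DB = 0.195312 + 0.0 = 0.1953

0.1953


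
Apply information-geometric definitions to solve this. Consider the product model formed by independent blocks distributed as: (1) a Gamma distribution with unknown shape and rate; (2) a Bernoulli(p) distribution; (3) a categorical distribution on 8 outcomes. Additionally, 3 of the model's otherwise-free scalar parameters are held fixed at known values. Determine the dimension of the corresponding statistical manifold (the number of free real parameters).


The dimension of a statistical manifold equals the number of free
(independent) real parameters of the model. For a product of independent
blocks the parameter counts add.
- Gamma (shape, rate): 2.
- Bernoulli (p): 1.
- categorical on 8 outcomes (probabilities sum to 1): 8-1 = 7.
Total = 2 + 1 + 7 = 10.
3 parameter(s) fixed at known values: 10 - 3 = 7.
Dimension = 7

7


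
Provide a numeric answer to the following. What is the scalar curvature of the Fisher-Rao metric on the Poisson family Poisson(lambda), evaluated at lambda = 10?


This family has a single free parameter, so its statistical manifold
is 1-dimensional. The Riemann curvature tensor of any 1-dimensional
Riemannian manifold vanishes identically, so R = 0.

0


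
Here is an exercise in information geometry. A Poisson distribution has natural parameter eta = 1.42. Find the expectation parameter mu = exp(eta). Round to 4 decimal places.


Expectation parameter for Poisson exponential family:
mu = exp(eta).
eta = 1.42.
mu = exp(1.42) = 4.1371

4.1371


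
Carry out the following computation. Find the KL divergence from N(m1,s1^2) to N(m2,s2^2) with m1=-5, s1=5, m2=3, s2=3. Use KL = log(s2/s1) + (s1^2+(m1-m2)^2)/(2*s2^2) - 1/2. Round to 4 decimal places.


KL divergence between normal distributions:
KL = log(s2/s1) + (s1^2 + (m1-m2)^2)/(2*s2^2) - 1/2.
log(3/5) = -0.510826.
(5^2 + (-5-3)^2)/(2*3^2) = (25 + 64)/18 = 4.944444.
KL = -0.510826 + 4.944444 - 0.5 = 3.9336

3.9336


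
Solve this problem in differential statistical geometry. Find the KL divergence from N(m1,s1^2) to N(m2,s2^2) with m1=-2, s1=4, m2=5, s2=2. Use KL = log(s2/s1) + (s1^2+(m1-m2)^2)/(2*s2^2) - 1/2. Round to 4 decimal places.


KL divergence between normal distributions:
KL = log(s2/s1) + (s1^2 + (m1-m2)^2)/(2*s2^2) - 1/2.
log(2/4) = -0.693147.
(4^2 + (-2-5)^2)/(2*2^2) = (16 + 49)/8 = 8.125.
KL = -0.693147 + 8.125 - 0.5 = 6.9319

6.9319


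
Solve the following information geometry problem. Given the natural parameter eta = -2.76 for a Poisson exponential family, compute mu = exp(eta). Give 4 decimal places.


Expectation parameter for Poisson exponential family:
mu = exp(eta).
eta = -2.76.
mu = exp(-2.76) = 0.0633

0.0633


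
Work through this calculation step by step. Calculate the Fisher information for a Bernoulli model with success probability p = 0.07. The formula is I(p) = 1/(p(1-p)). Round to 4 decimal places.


For Bernoulli(p), Fisher information is I(p) = 1/(p*(1-p)).
p = 0.07, 1-p = 0.93.
p*(1-p) = 0.0651.
I(p) = 1/0.0651 = 15.3610

15.3610


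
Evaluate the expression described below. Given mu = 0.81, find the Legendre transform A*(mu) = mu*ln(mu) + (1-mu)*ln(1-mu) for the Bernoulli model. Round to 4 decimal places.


Legendre transform for Bernoulli:
A*(mu) = mu*log(mu) + (1-mu)*log(1-mu).
mu = 0.81, 1-mu = 0.19.
mu*log(mu) = 0.81*log(0.81) = -0.170684.
(1-mu)*log(1-mu) = 0.19*log(0.19) = -0.315539.
A* = -0.170684 + -0.315539 = -0.4862

-0.4862


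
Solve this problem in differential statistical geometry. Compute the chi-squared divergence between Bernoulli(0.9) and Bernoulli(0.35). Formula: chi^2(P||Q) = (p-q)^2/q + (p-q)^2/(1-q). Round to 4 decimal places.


Chi-squared divergence between Bernoulli distributions:
chi^2 = (p-q)^2/q + (p-q)^2/(1-q).
p = 0.9, q = 0.35, p-q = 0.55.
(p-q)^2 = 0.3025.
term1 = 0.3025/0.35 = 0.864286.
term2 = 0.3025/0.65 = 0.465385.
chi^2 = 0.864286 + 0.465385 = 1.3297

1.3297


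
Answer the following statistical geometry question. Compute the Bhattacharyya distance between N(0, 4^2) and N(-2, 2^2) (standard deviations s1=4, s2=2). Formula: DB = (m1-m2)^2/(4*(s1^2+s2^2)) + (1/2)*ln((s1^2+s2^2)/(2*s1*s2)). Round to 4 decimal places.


Bhattacharyya distance between two Gaussians:
DB = (m1-m2)^2/(4*(s1^2+s2^2)) + (1/2)*ln((s1^2+s2^2)/(2*s1*s2)).
(m1-m2)^2 = (2)^2 = 4.
s1^2+s2^2 = 16 + 4 = 20.
term1 = 4/80 = 0.05.
term2 = 0.5*ln(20/16.0) = 0.111572.
DB = 0.05 + 0.111572 = 0.1616

0.1616


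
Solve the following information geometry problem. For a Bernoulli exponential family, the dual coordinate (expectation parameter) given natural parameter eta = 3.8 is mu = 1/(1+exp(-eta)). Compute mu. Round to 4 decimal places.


Dual coordinate (expectation parameter) for Bernoulli:
mu = 1/(1+exp(-eta)).
eta = 3.8.
exp(-eta) = exp(-3.8) = 0.022371.
mu = 1/(1+0.022371) = 0.9781

0.9781


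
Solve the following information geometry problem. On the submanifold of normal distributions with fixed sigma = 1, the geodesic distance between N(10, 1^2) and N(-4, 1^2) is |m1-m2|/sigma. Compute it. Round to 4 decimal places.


On the fixed-variance normal subfamily, geodesic distance = |m1-m2|/sigma.
|10 - -4| = 14.
sigma = 1.
d = 14/1 = 14.0000

14.0000


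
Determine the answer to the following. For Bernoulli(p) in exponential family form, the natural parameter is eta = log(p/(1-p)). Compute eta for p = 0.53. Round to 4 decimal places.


Natural parameter for Bernoulli: eta = log(p/(1-p)).
p = 0.53, 1-p = 0.47.
p/(1-p) = 1.12766.
eta = log(1.12766) = 0.1201

0.1201


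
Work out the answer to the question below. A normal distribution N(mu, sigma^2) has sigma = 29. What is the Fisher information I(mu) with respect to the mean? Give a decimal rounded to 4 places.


The Fisher information for the mean of a normal distribution is I(mu) = 1/sigma^2.
sigma = 29, so sigma^2 = 841.
I(mu) = 1/841 = 0.0012

0.0012


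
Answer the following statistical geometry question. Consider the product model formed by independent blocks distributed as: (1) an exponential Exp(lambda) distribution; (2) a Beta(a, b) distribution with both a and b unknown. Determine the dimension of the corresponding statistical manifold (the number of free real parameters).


The dimension of a statistical manifold equals the number of free
(independent) real parameters of the model. For a product of independent
blocks the parameter counts add.
- exponential (lambda): 1.
- Beta (a, b): 2.
Total = 1 + 2 = 3.
Dimension = 3

3


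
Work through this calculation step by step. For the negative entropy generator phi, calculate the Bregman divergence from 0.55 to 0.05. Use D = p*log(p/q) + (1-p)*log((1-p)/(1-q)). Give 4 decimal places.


Bregman divergence with negative entropy generator:
D = p*log(p/q) + (1-p)*log((1-p)/(1-q)).
p = 0.55, q = 0.05.
p*log(p/q) = 0.55*log(0.55/0.05) = 1.318842.
(1-p)*log((1-p)/(1-q)) = 0.45*log(0.45/0.95) = -0.336246.
D = 1.318842 + -0.336246 = 0.9826

0.9826


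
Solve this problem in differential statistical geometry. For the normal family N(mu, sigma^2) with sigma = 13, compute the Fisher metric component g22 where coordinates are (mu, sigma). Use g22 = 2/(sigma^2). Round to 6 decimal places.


For the 2-parameter normal family, the Fisher metric has:
  g11 = 1/sigma^2, g22 = 2/sigma^2.
sigma = 13, sigma^2 = 169.
g22 = 0.011834

0.011834


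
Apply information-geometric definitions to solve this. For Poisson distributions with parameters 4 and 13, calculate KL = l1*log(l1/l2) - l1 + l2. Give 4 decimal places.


KL divergence for Poisson:
KL = l1*log(l1/l2) - l1 + l2.
l1 = 4, l2 = 13.
log(4/13) = -1.178655.
l1*log(l1/l2) = 4 * -1.178655 = -4.71462.
KL = -4.71462 - 4 + 13 = 4.2854

4.2854


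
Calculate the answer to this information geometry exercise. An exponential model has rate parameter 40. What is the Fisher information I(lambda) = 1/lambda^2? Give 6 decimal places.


Fisher information for exponential: I(lambda) = 1/lambda^2.
lambda = 40, lambda^2 = 1600.
I = 1/1600 = 0.000625

0.000625


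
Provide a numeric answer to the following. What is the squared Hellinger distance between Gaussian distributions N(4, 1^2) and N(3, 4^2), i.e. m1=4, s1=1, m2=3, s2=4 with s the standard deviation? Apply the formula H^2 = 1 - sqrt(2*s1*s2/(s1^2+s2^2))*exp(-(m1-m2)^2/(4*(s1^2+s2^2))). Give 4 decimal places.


Squared Hellinger distance for Gaussians:
H^2 = 1 - sqrt(2*s1*s2/(s1^2+s2^2)) * exp(-(m1-m2)^2/(4*(s1^2+s2^2))).
s1^2 = 1, s2^2 = 16, s1^2+s2^2 = 17.
sqrt(2*1*4/(17)) = 0.685994.
(m1-m2)^2 = (1)^2 = 1.
exp(-1/(4*17)) = exp(-0.014706) = 0.985402.
H^2 = 1 - 0.685994*0.985402 = 0.3240

0.3240


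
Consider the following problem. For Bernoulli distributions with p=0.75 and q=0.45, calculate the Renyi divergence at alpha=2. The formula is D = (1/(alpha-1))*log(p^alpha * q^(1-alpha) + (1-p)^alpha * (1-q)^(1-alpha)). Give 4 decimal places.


Renyi divergence of order alpha between Bernoulli distributions:
D = (1/(alpha-1))*log(p^alpha * q^(1-alpha) + (1-p)^alpha * (1-q)^(1-alpha)).
alpha = 2, p = 0.75, q = 0.45.
p^alpha * q^(1-alpha) = 0.75^2 * 0.45^-1 = 1.25.
(1-p)^alpha * (1-q)^(1-alpha) = 0.25^2 * 0.55^-1 = 0.113636.
sum = 1.25 + 0.113636 = 1.363636.
D = (1/1)*log(1.363636) = 0.3102

0.3102


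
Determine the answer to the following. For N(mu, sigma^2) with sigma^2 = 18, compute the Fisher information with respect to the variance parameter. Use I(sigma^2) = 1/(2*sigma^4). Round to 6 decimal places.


Fisher information for variance: I(sigma^2) = 1/(2*sigma^4).
sigma^2 = 18, so sigma^4 = 324.
I = 1/(2*324) = 1/648 = 0.001543

0.001543


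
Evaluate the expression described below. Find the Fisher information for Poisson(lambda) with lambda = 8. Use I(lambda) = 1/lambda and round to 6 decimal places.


Fisher information for Poisson: I(lambda) = 1/lambda.
lambda = 8.
I(lambda) = 1/8 = 0.125000

0.125000


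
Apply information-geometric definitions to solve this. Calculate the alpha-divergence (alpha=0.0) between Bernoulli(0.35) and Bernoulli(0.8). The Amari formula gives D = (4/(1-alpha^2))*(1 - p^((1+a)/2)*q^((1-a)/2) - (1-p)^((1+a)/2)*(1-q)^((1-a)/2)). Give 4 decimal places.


Amari alpha-divergence:
D = (4/(1-alpha^2))*(1 - p^((1+a)/2)*q^((1-a)/2) - (1-p)^((1+a)/2)*(1-q)^((1-a)/2)).
alpha = 0.0, p = 0.35, q = 0.8.
e1 = (1+alpha)/2 = 0.5, e2 = (1-alpha)/2 = 0.5.
t1 = p^e1 * q^e2 = 0.35^0.5 * 0.8^0.5 = 0.52915.
t2 = (1-p)^e1 * (1-q)^e2 = 0.65^0.5 * 0.2^0.5 = 0.360555.
4/(1-alpha^2) = 4.0.
D = 4.0*(1 - 0.52915 - 0.360555) = 0.4412

0.4412


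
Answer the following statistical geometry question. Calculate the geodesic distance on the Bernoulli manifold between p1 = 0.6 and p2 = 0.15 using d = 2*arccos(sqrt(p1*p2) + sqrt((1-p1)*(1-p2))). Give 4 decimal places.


Geodesic distance on Bernoulli manifold:
d(p1,p2) = 2*arccos(sqrt(p1*p2) + sqrt((1-p1)*(1-p2))).
sqrt(p1*p2) = sqrt(0.6*0.15) = 0.3.
sqrt((1-p1)*(1-p2)) = sqrt(0.4*0.85) = 0.583095.
arg = 0.3 + 0.583095 = 0.883095.
d = 2*arccos(0.883095) = 0.9768

0.9768


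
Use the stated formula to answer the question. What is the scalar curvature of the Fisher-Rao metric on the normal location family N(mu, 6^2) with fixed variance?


This family has a single free parameter, so its statistical manifold
is 1-dimensional. The Riemann curvature tensor of any 1-dimensional
Riemannian manifold vanishes identically, so R = 0.

0


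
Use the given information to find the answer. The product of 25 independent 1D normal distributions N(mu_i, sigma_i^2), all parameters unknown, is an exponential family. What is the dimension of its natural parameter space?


Exponential family dimension calculation:
Each univariate normal has two natural parameters (mu/sigma^2 and -1/(2 sigma^2)).
With 25 independent components, dim = 2 * 25 = 50.

50


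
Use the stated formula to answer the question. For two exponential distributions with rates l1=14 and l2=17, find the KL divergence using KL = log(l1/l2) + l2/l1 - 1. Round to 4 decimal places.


KL divergence for exponential family:
KL = log(l1/l2) + l2/l1 - 1.
log(14/17) = -0.194156.
17/14 = 1.214286.
KL = -0.194156 + 1.214286 - 1 = 0.0201

0.0201
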